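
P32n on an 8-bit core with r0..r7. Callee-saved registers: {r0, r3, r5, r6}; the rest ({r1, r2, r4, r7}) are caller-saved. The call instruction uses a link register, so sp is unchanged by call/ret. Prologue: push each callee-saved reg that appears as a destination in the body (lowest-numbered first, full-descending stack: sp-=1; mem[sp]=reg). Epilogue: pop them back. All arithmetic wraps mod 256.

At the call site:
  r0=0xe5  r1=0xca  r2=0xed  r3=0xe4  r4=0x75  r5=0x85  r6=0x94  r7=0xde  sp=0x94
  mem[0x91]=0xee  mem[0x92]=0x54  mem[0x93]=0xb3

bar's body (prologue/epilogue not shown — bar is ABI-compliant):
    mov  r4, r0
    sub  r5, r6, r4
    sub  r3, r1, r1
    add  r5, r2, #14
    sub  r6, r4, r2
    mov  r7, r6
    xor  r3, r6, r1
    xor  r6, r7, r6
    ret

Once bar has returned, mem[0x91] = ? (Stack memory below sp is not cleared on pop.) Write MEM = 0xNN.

MEM = 0x94

prologue: push r3 → mem[0x93]=0xe4, sp=0x93
prologue: push r5 → mem[0x92]=0x85, sp=0x92
prologue: push r6 → mem[0x91]=0x94, sp=0x91
body[0] mov  r4, r0 → r4=0xe5
body[1] sub  r5, r6, r4 → r5=0xaf
body[2] sub  r3, r1, r1 → r3=0x00
body[3] add  r5, r2, #14 → r5=0xfb
body[4] sub  r6, r4, r2 → r6=0xf8
body[5] mov  r7, r6 → r7=0xf8
body[6] xor  r3, r6, r1 → r3=0x32
body[7] xor  r6, r7, r6 → r6=0x00
epilogue: pop r6=0x94, sp=0x92
epilogue: pop r5=0x85, sp=0x93
epilogue: pop r3=0xe4, sp=0x94
prologue pushed ['r3', 'r5', 'r6'] at ['0x93', '0x92', '0x91']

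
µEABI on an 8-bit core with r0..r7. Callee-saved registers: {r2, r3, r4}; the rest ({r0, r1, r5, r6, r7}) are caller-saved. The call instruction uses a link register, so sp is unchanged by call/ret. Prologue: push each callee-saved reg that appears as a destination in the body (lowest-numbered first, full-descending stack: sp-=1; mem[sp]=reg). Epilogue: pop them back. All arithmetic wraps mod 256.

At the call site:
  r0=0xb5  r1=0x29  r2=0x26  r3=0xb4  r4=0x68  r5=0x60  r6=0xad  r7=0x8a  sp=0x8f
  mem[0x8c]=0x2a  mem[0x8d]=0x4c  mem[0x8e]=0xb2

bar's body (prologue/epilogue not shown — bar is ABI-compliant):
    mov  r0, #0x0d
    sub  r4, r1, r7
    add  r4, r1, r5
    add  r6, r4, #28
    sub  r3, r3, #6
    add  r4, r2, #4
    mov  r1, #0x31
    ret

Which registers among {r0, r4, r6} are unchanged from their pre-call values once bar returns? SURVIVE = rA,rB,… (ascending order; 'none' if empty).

SURVIVE = r4

prologue: push r3 → mem[0x8e]=0xb4, sp=0x8e
prologue: push r4 → mem[0x8d]=0x68, sp=0x8d
body[0] mov  r0, #0x0d → r0=0x0d
body[1] sub  r4, r1, r7 → r4=0x9f
body[2] add  r4, r1, r5 → r4=0x89
body[3] add  r6, r4, #28 → r6=0xa5
body[4] sub  r3, r3, #6 → r3=0xae
body[5] add  r4, r2, #4 → r4=0x2a
body[6] mov  r1, #0x31 → r1=0x31
epilogue: pop r4=0x68, sp=0x8e
epilogue: pop r3=0xb4, sp=0x8f
r0: caller-saved, written=True
r4: callee-saved, written=True
r6: caller-saved, written=True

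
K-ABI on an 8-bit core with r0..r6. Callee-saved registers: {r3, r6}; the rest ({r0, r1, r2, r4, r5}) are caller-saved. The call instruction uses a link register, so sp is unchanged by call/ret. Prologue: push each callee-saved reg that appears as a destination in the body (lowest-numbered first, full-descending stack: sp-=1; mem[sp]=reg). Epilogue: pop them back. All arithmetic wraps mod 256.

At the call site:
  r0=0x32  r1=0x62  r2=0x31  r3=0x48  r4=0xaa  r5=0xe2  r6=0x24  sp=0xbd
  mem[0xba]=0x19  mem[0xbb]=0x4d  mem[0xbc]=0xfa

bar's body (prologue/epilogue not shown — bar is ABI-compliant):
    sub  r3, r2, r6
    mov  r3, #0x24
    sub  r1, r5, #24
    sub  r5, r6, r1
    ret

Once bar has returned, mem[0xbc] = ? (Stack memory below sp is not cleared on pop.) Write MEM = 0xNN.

prologue: push r3 -> mem[0xbc]=0x48, sp=0xbc
body[0] sub  r3, r2, r6 -> r3=0x0d
body[1] mov  r3, #0x24 -> r3=0x24
body[2] sub  r1, r5, #24 -> r1=0xca
body[3] sub  r5, r6, r1 -> r5=0x5a
epilogue: pop r3=0x48, sp=0xbd
prologue pushed ['r3'] at ['0xbc']

MEM = 0x48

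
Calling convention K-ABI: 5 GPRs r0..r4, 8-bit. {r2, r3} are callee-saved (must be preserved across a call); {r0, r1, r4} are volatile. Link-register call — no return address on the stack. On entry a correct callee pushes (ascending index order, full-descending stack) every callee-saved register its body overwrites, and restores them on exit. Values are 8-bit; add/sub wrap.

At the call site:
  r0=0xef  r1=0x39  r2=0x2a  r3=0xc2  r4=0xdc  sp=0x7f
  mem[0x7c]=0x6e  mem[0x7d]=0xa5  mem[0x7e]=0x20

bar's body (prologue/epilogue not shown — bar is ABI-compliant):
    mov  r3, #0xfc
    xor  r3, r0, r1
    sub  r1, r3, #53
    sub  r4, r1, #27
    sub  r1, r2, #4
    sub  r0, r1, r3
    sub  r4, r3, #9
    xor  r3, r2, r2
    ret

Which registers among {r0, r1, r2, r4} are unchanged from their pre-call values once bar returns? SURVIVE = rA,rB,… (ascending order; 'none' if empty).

SURVIVE = r2

prologue: push r3 → mem[0x7e]=0xc2, sp=0x7e
body[0] mov  r3, #0xfc → r3=0xfc
body[1] xor  r3, r0, r1 → r3=0xd6
body[2] sub  r1, r3, #53 → r1=0xa1
body[3] sub  r4, r1, #27 → r4=0x86
body[4] sub  r1, r2, #4 → r1=0x26
body[5] sub  r0, r1, r3 → r0=0x50
body[6] sub  r4, r3, #9 → r4=0xcd
body[7] xor  r3, r2, r2 → r3=0x00
epilogue: pop r3=0xc2, sp=0x7f
r0: caller-saved, written=True
r1: caller-saved, written=True
r2: callee-saved, written=False
r4: caller-saved, written=True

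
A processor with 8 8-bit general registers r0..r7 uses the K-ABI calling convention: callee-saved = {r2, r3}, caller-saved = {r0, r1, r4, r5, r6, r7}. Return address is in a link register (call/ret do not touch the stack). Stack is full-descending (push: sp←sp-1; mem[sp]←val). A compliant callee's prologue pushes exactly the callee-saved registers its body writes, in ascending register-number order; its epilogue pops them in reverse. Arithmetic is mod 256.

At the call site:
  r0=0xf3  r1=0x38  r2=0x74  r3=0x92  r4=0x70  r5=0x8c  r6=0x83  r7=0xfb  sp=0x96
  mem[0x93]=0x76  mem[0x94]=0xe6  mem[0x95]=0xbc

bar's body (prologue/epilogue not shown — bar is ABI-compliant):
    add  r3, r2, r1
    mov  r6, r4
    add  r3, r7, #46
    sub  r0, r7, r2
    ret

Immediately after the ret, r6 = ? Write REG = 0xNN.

prologue: push r3 -> mem[0x95]=0x92, sp=0x95
body[0] add  r3, r2, r1 -> r3=0xac
body[1] mov  r6, r4 -> r6=0x70
body[2] add  r3, r7, #46 -> r3=0x29
body[3] sub  r0, r7, r2 -> r0=0x87
epilogue: pop r3=0x92, sp=0x96
r6 is caller-saved -> body value

REG = 0x70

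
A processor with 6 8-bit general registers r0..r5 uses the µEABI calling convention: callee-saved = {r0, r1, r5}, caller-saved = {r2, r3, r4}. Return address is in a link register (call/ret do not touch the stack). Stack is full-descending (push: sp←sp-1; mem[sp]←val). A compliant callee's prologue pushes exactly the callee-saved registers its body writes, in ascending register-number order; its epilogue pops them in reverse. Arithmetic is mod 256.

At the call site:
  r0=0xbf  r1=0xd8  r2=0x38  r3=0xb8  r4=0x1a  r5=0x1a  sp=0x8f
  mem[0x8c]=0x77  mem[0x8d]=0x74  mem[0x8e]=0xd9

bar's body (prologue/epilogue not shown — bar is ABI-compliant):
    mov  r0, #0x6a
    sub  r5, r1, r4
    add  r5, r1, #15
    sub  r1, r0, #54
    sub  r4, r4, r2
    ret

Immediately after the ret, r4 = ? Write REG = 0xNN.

prologue: push r0 → mem[0x8e]=0xbf, sp=0x8e
prologue: push r1 → mem[0x8d]=0xd8, sp=0x8d
prologue: push r5 → mem[0x8c]=0x1a, sp=0x8c
body[0] mov  r0, #0x6a → r0=0x6a
body[1] sub  r5, r1, r4 → r5=0xbe
body[2] add  r5, r1, #15 → r5=0xe7
body[3] sub  r1, r0, #54 → r1=0x34
body[4] sub  r4, r4, r2 → r4=0xe2
epilogue: pop r5=0x1a, sp=0x8d
epilogue: pop r1=0xd8, sp=0x8e
epilogue: pop r0=0xbf, sp=0x8f
r4 is caller-saved → body value

REG = 0xe2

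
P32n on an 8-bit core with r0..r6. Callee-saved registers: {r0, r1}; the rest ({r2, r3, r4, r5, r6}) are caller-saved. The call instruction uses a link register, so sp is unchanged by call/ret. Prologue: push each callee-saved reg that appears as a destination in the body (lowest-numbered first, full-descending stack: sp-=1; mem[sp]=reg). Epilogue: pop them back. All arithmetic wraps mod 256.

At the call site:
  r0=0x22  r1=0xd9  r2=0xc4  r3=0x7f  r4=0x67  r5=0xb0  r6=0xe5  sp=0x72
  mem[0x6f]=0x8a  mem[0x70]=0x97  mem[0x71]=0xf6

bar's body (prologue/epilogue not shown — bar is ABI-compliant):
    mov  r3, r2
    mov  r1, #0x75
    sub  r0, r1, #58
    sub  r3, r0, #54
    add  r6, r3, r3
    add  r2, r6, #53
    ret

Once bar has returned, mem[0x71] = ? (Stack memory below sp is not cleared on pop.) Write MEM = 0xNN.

MEM = 0x22

prologue: push r0 -> mem[0x71]=0x22, sp=0x71
prologue: push r1 -> mem[0x70]=0xd9, sp=0x70
body[0] mov  r3, r2 -> r3=0xc4
body[1] mov  r1, #0x75 -> r1=0x75
body[2] sub  r0, r1, #58 -> r0=0x3b
body[3] sub  r3, r0, #54 -> r3=0x05
body[4] add  r6, r3, r3 -> r6=0x0a
body[5] add  r2, r6, #53 -> r2=0x3f
epilogue: pop r1=0xd9, sp=0x71
epilogue: pop r0=0x22, sp=0x72
prologue pushed ['r0', 'r1'] at ['0x71', '0x70']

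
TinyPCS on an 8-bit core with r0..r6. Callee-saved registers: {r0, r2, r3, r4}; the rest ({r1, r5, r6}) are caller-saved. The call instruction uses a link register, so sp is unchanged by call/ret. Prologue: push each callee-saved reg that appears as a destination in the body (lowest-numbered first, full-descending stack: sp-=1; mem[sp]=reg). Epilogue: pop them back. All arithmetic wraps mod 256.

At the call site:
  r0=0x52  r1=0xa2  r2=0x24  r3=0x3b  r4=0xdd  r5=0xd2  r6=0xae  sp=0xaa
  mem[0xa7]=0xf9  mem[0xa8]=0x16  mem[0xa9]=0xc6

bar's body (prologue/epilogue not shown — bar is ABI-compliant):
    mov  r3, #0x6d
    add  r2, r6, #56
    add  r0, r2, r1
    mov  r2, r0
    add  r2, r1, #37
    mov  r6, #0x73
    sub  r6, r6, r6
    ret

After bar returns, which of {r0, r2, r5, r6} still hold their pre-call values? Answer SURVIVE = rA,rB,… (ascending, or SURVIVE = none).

prologue: push r0 -> mem[0xa9]=0x52, sp=0xa9
prologue: push r2 -> mem[0xa8]=0x24, sp=0xa8
prologue: push r3 -> mem[0xa7]=0x3b, sp=0xa7
body[0] mov  r3, #0x6d -> r3=0x6d
body[1] add  r2, r6, #56 -> r2=0xe6
body[2] add  r0, r2, r1 -> r0=0x88
body[3] mov  r2, r0 -> r2=0x88
body[4] add  r2, r1, #37 -> r2=0xc7
body[5] mov  r6, #0x73 -> r6=0x73
body[6] sub  r6, r6, r6 -> r6=0x00
epilogue: pop r3=0x3b, sp=0xa8
epilogue: pop r2=0x24, sp=0xa9
epilogue: pop r0=0x52, sp=0xaa
r0: callee-saved, written=True
r2: callee-saved, written=True
r5: caller-saved, written=False
r6: caller-saved, written=True

SURVIVE = r0,r2,r5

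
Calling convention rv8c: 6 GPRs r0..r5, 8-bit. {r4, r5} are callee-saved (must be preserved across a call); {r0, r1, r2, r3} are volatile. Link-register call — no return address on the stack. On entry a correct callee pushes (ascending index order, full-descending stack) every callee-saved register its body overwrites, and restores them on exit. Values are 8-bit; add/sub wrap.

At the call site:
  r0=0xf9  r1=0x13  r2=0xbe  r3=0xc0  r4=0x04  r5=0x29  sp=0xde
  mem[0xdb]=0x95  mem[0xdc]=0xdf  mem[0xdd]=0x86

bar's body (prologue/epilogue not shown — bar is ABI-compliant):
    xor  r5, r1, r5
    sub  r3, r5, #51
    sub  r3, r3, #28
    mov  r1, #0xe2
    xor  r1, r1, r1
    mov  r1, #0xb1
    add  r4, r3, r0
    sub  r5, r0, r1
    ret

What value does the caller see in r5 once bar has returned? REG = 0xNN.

REG = 0x29

prologue: push r4 -> mem[0xdd]=0x04, sp=0xdd
prologue: push r5 -> mem[0xdc]=0x29, sp=0xdc
body[0] xor  r5, r1, r5 -> r5=0x3a
body[1] sub  r3, r5, #51 -> r3=0x07
body[2] sub  r3, r3, #28 -> r3=0xeb
body[3] mov  r1, #0xe2 -> r1=0xe2
body[4] xor  r1, r1, r1 -> r1=0x00
body[5] mov  r1, #0xb1 -> r1=0xb1
body[6] add  r4, r3, r0 -> r4=0xe4
body[7] sub  r5, r0, r1 -> r5=0x48
epilogue: pop r5=0x29, sp=0xdd
epilogue: pop r4=0x04, sp=0xde
r5 is callee-saved -> restored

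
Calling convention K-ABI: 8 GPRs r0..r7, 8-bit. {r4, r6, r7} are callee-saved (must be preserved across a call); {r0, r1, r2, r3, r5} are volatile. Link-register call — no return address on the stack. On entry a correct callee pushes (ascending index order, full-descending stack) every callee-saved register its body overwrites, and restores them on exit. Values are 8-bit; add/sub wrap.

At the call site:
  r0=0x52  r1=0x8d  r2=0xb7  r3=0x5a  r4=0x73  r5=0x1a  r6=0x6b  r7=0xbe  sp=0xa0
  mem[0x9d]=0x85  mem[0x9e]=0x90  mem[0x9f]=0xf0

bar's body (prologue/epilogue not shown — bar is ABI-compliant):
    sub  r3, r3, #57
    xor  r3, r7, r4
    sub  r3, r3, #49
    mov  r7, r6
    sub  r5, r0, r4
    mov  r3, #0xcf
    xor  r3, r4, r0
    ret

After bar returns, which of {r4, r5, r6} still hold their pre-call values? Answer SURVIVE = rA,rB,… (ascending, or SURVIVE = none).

prologue: push r7 -> mem[0x9f]=0xbe, sp=0x9f
body[0] sub  r3, r3, #57 -> r3=0x21
body[1] xor  r3, r7, r4 -> r3=0xcd
body[2] sub  r3, r3, #49 -> r3=0x9c
body[3] mov  r7, r6 -> r7=0x6b
body[4] sub  r5, r0, r4 -> r5=0xdf
body[5] mov  r3, #0xcf -> r3=0xcf
body[6] xor  r3, r4, r0 -> r3=0x21
epilogue: pop r7=0xbe, sp=0xa0
r4: callee-saved, written=False
r5: caller-saved, written=True
r6: callee-saved, written=False

SURVIVE = r4,r6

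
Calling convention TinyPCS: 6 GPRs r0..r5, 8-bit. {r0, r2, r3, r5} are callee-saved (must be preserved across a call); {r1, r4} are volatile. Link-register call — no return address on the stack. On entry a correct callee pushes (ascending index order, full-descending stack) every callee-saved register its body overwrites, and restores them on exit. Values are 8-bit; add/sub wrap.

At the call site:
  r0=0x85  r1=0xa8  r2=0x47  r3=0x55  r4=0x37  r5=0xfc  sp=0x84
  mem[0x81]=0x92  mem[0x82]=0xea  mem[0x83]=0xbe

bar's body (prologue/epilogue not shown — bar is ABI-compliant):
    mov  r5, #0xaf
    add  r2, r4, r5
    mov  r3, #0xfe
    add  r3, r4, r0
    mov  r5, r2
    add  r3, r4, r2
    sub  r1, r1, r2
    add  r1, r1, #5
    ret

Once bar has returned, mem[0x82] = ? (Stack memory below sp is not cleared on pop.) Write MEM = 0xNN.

prologue: push r2 -> mem[0x83]=0x47, sp=0x83
prologue: push r3 -> mem[0x82]=0x55, sp=0x82
prologue: push r5 -> mem[0x81]=0xfc, sp=0x81
body[0] mov  r5, #0xaf -> r5=0xaf
body[1] add  r2, r4, r5 -> r2=0xe6
body[2] mov  r3, #0xfe -> r3=0xfe
body[3] add  r3, r4, r0 -> r3=0xbc
body[4] mov  r5, r2 -> r5=0xe6
body[5] add  r3, r4, r2 -> r3=0x1d
body[6] sub  r1, r1, r2 -> r1=0xc2
body[7] add  r1, r1, #5 -> r1=0xc7
epilogue: pop r5=0xfc, sp=0x82
epilogue: pop r3=0x55, sp=0x83
epilogue: pop r2=0x47, sp=0x84
prologue pushed ['r2', 'r3', 'r5'] at ['0x83', '0x82', '0x81']

MEM = 0x55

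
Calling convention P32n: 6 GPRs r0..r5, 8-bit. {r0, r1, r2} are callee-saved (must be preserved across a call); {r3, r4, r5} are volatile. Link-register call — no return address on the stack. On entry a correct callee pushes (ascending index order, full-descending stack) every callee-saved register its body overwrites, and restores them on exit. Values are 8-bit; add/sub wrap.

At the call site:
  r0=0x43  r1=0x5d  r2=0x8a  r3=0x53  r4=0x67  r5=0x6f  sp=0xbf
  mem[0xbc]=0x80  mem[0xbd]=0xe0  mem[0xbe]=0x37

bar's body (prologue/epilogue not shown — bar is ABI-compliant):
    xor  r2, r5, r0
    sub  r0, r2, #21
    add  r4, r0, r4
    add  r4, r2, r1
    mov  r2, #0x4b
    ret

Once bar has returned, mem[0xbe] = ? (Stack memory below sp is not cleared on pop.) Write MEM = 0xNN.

prologue: push r0 → mem[0xbe]=0x43, sp=0xbe
prologue: push r2 → mem[0xbd]=0x8a, sp=0xbd
body[0] xor  r2, r5, r0 → r2=0x2c
body[1] sub  r0, r2, #21 → r0=0x17
body[2] add  r4, r0, r4 → r4=0x7e
body[3] add  r4, r2, r1 → r4=0x89
body[4] mov  r2, #0x4b → r2=0x4b
epilogue: pop r2=0x8a, sp=0xbe
epilogue: pop r0=0x43, sp=0xbf
prologue pushed ['r0', 'r2'] at ['0xbe', '0xbd']

MEM = 0x43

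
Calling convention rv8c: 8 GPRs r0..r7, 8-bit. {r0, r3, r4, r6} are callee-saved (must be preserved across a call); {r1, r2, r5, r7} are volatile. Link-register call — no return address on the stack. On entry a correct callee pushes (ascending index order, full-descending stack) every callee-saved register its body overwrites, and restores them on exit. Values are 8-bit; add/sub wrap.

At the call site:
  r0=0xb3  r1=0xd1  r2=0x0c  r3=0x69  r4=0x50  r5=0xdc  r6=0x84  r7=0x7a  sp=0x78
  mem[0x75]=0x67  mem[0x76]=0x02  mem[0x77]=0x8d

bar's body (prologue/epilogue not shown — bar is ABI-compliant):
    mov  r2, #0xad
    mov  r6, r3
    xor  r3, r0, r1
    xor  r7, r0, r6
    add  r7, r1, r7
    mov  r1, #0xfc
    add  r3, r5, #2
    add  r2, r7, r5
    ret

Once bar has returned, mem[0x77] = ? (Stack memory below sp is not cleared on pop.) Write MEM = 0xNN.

prologue: push r3 → mem[0x77]=0x69, sp=0x77
prologue: push r6 → mem[0x76]=0x84, sp=0x76
body[0] mov  r2, #0xad → r2=0xad
body[1] mov  r6, r3 → r6=0x69
body[2] xor  r3, r0, r1 → r3=0x62
body[3] xor  r7, r0, r6 → r7=0xda
body[4] add  r7, r1, r7 → r7=0xab
body[5] mov  r1, #0xfc → r1=0xfc
body[6] add  r3, r5, #2 → r3=0xde
body[7] add  r2, r7, r5 → r2=0x87
epilogue: pop r6=0x84, sp=0x77
epilogue: pop r3=0x69, sp=0x78
prologue pushed ['r3', 'r6'] at ['0x77', '0x76']

MEM = 0x69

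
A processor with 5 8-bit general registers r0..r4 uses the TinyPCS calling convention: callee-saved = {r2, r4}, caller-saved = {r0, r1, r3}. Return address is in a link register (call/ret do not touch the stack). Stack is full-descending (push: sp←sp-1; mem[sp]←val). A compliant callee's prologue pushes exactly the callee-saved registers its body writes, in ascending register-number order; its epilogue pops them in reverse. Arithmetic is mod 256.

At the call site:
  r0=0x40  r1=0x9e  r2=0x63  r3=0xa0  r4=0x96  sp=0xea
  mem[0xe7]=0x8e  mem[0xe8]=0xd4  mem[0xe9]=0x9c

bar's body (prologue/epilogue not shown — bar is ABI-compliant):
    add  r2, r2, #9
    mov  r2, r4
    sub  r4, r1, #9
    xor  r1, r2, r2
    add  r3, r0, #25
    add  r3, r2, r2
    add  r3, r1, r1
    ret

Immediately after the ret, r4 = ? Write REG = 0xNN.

REG = 0x96

prologue: push r2 -> mem[0xe9]=0x63, sp=0xe9
prologue: push r4 -> mem[0xe8]=0x96, sp=0xe8
body[0] add  r2, r2, #9 -> r2=0x6c
body[1] mov  r2, r4 -> r2=0x96
body[2] sub  r4, r1, #9 -> r4=0x95
body[3] xor  r1, r2, r2 -> r1=0x00
body[4] add  r3, r0, #25 -> r3=0x59
body[5] add  r3, r2, r2 -> r3=0x2c
body[6] add  r3, r1, r1 -> r3=0x00
epilogue: pop r4=0x96, sp=0xe9
epilogue: pop r2=0x63, sp=0xea
r4 is callee-saved -> restored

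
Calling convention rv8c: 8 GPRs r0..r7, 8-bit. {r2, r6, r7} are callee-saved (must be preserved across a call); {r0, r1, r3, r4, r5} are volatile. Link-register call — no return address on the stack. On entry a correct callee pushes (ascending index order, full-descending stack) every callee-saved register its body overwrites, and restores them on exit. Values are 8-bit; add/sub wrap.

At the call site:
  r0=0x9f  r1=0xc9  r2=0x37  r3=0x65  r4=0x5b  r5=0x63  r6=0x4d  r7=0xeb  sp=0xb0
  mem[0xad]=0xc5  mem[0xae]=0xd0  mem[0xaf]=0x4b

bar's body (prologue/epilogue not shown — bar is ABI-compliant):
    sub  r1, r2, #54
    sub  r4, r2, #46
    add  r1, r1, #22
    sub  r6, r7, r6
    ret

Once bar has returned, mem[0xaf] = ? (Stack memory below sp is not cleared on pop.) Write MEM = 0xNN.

prologue: push r6 → mem[0xaf]=0x4d, sp=0xaf
body[0] sub  r1, r2, #54 → r1=0x01
body[1] sub  r4, r2, #46 → r4=0x09
body[2] add  r1, r1, #22 → r1=0x17
body[3] sub  r6, r7, r6 → r6=0x9e
epilogue: pop r6=0x4d, sp=0xb0
prologue pushed ['r6'] at ['0xaf']

MEM = 0x4d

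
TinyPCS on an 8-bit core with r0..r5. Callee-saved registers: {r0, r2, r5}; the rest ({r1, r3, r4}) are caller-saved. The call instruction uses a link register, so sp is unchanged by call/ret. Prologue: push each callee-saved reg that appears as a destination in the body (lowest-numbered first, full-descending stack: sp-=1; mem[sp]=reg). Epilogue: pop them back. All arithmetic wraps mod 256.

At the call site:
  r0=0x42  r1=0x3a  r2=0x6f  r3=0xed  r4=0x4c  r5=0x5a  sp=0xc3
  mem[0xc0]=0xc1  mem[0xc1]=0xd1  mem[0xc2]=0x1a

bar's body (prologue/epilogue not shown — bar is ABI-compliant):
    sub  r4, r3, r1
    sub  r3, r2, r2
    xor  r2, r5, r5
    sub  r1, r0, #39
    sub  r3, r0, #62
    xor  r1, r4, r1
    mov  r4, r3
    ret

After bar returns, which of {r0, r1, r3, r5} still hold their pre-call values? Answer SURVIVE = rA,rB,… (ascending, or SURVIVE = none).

SURVIVE = r0,r5

prologue: push r2 → mem[0xc2]=0x6f, sp=0xc2
body[0] sub  r4, r3, r1 → r4=0xb3
body[1] sub  r3, r2, r2 → r3=0x00
body[2] xor  r2, r5, r5 → r2=0x00
body[3] sub  r1, r0, #39 → r1=0x1b
body[4] sub  r3, r0, #62 → r3=0x04
body[5] xor  r1, r4, r1 → r1=0xa8
body[6] mov  r4, r3 → r4=0x04
epilogue: pop r2=0x6f, sp=0xc3
r0: callee-saved, written=False
r1: caller-saved, written=True
r3: caller-saved, written=True
r5: callee-saved, written=False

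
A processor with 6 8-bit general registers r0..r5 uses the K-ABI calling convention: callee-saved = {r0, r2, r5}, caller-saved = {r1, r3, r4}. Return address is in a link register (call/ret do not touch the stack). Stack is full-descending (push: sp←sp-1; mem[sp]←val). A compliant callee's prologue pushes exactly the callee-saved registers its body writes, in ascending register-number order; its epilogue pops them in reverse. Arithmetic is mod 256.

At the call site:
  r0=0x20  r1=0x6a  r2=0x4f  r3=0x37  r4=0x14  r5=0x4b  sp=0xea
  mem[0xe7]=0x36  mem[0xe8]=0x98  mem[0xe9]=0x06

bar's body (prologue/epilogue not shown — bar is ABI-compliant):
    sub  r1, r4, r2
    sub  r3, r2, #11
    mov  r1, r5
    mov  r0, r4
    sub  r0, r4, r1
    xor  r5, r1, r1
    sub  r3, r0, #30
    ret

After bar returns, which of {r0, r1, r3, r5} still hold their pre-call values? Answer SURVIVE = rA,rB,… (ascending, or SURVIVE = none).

prologue: push r0 -> mem[0xe9]=0x20, sp=0xe9
prologue: push r5 -> mem[0xe8]=0x4b, sp=0xe8
body[0] sub  r1, r4, r2 -> r1=0xc5
body[1] sub  r3, r2, #11 -> r3=0x44
body[2] mov  r1, r5 -> r1=0x4b
body[3] mov  r0, r4 -> r0=0x14
body[4] sub  r0, r4, r1 -> r0=0xc9
body[5] xor  r5, r1, r1 -> r5=0x00
body[6] sub  r3, r0, #30 -> r3=0xab
epilogue: pop r5=0x4b, sp=0xe9
epilogue: pop r0=0x20, sp=0xea
r0: callee-saved, written=True
r1: caller-saved, written=True
r3: caller-saved, written=True
r5: callee-saved, written=True

SURVIVE = r0,r5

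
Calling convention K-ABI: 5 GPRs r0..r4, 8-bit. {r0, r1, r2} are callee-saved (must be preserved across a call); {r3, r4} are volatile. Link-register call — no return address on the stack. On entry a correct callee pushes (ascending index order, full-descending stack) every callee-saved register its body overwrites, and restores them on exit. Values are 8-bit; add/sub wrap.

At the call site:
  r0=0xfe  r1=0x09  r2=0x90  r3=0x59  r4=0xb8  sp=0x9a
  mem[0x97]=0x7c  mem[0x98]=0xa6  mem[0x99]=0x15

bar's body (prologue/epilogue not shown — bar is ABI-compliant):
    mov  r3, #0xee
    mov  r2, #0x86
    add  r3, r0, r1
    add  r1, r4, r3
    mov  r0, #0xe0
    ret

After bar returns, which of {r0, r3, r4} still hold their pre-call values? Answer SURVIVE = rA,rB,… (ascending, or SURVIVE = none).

prologue: push r0 → mem[0x99]=0xfe, sp=0x99
prologue: push r1 → mem[0x98]=0x09, sp=0x98
prologue: push r2 → mem[0x97]=0x90, sp=0x97
body[0] mov  r3, #0xee → r3=0xee
body[1] mov  r2, #0x86 → r2=0x86
body[2] add  r3, r0, r1 → r3=0x07
body[3] add  r1, r4, r3 → r1=0xbf
body[4] mov  r0, #0xe0 → r0=0xe0
epilogue: pop r2=0x90, sp=0x98
epilogue: pop r1=0x09, sp=0x99
epilogue: pop r0=0xfe, sp=0x9a
r0: callee-saved, written=True
r3: caller-saved, written=True
r4: caller-saved, written=False

SURVIVE = r0,r4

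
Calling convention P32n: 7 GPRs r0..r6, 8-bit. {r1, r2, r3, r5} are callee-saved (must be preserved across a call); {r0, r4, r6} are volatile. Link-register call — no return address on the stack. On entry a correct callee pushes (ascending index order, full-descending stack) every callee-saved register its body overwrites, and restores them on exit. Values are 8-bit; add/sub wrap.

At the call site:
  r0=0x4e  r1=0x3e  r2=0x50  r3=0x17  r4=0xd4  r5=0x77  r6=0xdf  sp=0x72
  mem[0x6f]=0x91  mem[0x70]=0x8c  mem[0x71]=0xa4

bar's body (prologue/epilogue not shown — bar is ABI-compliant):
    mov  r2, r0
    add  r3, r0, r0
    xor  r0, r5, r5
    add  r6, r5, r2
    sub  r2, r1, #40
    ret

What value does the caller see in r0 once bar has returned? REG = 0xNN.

prologue: push r2 → mem[0x71]=0x50, sp=0x71
prologue: push r3 → mem[0x70]=0x17, sp=0x70
body[0] mov  r2, r0 → r2=0x4e
body[1] add  r3, r0, r0 → r3=0x9c
body[2] xor  r0, r5, r5 → r0=0x00
body[3] add  r6, r5, r2 → r6=0xc5
body[4] sub  r2, r1, #40 → r2=0x16
epilogue: pop r3=0x17, sp=0x71
epilogue: pop r2=0x50, sp=0x72
r0 is caller-saved → body value

REG = 0x00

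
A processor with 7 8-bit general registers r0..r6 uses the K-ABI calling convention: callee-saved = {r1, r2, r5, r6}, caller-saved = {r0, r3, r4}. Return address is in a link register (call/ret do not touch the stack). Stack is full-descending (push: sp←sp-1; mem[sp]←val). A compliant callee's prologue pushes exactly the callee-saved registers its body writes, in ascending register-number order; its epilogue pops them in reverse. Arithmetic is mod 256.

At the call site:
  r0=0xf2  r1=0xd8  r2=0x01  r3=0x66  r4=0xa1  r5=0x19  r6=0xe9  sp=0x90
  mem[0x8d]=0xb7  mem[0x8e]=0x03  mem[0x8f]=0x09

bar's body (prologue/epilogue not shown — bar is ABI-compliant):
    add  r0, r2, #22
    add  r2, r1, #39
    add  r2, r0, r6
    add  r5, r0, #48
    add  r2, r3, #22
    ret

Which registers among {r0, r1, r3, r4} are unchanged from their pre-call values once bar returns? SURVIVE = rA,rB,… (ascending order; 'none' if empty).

prologue: push r2 → mem[0x8f]=0x01, sp=0x8f
prologue: push r5 → mem[0x8e]=0x19, sp=0x8e
body[0] add  r0, r2, #22 → r0=0x17
body[1] add  r2, r1, #39 → r2=0xff
body[2] add  r2, r0, r6 → r2=0x00
body[3] add  r5, r0, #48 → r5=0x47
body[4] add  r2, r3, #22 → r2=0x7c
epilogue: pop r5=0x19, sp=0x8f
epilogue: pop r2=0x01, sp=0x90
r0: caller-saved, written=True
r1: callee-saved, written=False
r3: caller-saved, written=False
r4: caller-saved, written=False

SURVIVE = r1,r3,r4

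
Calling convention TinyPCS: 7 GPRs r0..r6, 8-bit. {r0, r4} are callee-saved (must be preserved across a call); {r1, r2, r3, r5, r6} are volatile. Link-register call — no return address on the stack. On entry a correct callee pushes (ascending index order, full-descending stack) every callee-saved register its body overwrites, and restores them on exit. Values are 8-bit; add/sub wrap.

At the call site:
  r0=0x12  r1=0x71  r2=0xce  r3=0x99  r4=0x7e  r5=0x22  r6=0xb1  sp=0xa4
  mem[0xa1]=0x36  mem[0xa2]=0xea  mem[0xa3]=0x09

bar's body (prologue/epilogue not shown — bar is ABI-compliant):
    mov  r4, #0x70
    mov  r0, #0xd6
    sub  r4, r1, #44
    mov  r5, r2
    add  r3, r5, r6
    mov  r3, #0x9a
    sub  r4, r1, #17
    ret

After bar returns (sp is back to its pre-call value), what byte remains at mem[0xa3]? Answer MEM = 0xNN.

prologue: push r0 -> mem[0xa3]=0x12, sp=0xa3
prologue: push r4 -> mem[0xa2]=0x7e, sp=0xa2
body[0] mov  r4, #0x70 -> r4=0x70
body[1] mov  r0, #0xd6 -> r0=0xd6
body[2] sub  r4, r1, #44 -> r4=0x45
body[3] mov  r5, r2 -> r5=0xce
body[4] add  r3, r5, r6 -> r3=0x7f
body[5] mov  r3, #0x9a -> r3=0x9a
body[6] sub  r4, r1, #17 -> r4=0x60
epilogue: pop r4=0x7e, sp=0xa3
epilogue: pop r0=0x12, sp=0xa4
prologue pushed ['r0', 'r4'] at ['0xa3', '0xa2']

MEM = 0x12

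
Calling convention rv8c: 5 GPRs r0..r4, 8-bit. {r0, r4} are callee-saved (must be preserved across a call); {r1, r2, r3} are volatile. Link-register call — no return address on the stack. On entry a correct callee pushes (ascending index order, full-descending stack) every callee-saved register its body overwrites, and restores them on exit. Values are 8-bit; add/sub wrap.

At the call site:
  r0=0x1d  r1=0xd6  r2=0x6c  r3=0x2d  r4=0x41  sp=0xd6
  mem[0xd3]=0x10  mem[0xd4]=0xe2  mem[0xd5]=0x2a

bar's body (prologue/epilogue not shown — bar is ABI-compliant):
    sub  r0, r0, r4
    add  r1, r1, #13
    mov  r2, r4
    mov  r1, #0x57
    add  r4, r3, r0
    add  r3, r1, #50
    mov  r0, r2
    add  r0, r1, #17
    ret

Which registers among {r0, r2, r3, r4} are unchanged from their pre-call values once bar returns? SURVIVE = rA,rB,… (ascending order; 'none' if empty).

prologue: push r0 → mem[0xd5]=0x1d, sp=0xd5
prologue: push r4 → mem[0xd4]=0x41, sp=0xd4
body[0] sub  r0, r0, r4 → r0=0xdc
body[1] add  r1, r1, #13 → r1=0xe3
body[2] mov  r2, r4 → r2=0x41
body[3] mov  r1, #0x57 → r1=0x57
body[4] add  r4, r3, r0 → r4=0x09
body[5] add  r3, r1, #50 → r3=0x89
body[6] mov  r0, r2 → r0=0x41
body[7] add  r0, r1, #17 → r0=0x68
epilogue: pop r4=0x41, sp=0xd5
epilogue: pop r0=0x1d, sp=0xd6
r0: callee-saved, written=True
r2: caller-saved, written=True
r3: caller-saved, written=True
r4: callee-saved, written=True

SURVIVE = r0,r4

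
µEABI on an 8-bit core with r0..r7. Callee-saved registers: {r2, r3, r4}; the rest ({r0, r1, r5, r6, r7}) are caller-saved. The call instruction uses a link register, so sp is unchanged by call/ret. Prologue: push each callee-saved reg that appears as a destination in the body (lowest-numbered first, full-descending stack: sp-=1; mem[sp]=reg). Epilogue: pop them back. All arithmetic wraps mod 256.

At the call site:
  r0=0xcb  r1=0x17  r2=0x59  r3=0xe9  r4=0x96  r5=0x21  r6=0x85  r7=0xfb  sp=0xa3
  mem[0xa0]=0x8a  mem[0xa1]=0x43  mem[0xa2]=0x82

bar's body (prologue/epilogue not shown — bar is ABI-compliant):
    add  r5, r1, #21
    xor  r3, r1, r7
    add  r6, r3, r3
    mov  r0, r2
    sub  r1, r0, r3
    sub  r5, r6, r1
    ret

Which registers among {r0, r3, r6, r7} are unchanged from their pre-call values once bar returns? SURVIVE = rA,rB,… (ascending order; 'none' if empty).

SURVIVE = r3,r7

prologue: push r3 → mem[0xa2]=0xe9, sp=0xa2
body[0] add  r5, r1, #21 → r5=0x2c
body[1] xor  r3, r1, r7 → r3=0xec
body[2] add  r6, r3, r3 → r6=0xd8
body[3] mov  r0, r2 → r0=0x59
body[4] sub  r1, r0, r3 → r1=0x6d
body[5] sub  r5, r6, r1 → r5=0x6b
epilogue: pop r3=0xe9, sp=0xa3
r0: caller-saved, written=True
r3: callee-saved, written=True
r6: caller-saved, written=True
r7: caller-saved, written=False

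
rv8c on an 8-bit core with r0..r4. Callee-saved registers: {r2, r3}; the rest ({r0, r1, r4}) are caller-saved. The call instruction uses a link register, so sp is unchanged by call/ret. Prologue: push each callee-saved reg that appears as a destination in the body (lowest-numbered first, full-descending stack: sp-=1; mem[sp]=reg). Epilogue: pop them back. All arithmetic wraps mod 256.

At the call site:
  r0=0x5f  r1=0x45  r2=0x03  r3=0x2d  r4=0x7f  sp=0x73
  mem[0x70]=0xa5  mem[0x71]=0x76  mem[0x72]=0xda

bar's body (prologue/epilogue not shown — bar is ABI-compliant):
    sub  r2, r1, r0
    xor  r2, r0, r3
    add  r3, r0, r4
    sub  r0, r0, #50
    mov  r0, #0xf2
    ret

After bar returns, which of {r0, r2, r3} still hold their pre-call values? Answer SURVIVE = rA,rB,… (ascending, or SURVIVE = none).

SURVIVE = r2,r3

prologue: push r2 → mem[0x72]=0x03, sp=0x72
prologue: push r3 → mem[0x71]=0x2d, sp=0x71
body[0] sub  r2, r1, r0 → r2=0xe6
body[1] xor  r2, r0, r3 → r2=0x72
body[2] add  r3, r0, r4 → r3=0xde
body[3] sub  r0, r0, #50 → r0=0x2d
body[4] mov  r0, #0xf2 → r0=0xf2
epilogue: pop r3=0x2d, sp=0x72
epilogue: pop r2=0x03, sp=0x73
r0: caller-saved, written=True
r2: callee-saved, written=True
r3: callee-saved, written=True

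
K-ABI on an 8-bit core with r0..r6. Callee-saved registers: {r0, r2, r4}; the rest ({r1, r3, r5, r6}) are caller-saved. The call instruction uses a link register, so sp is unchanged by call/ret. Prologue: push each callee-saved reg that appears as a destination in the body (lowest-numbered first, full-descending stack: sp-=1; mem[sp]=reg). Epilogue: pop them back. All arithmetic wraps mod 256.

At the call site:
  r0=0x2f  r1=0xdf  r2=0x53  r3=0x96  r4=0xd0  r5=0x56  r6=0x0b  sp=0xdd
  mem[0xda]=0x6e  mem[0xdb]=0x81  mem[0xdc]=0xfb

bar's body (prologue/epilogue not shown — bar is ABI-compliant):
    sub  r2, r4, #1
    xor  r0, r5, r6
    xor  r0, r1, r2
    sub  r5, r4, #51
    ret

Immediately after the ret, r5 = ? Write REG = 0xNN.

prologue: push r0 → mem[0xdc]=0x2f, sp=0xdc
prologue: push r2 → mem[0xdb]=0x53, sp=0xdb
body[0] sub  r2, r4, #1 → r2=0xcf
body[1] xor  r0, r5, r6 → r0=0x5d
body[2] xor  r0, r1, r2 → r0=0x10
body[3] sub  r5, r4, #51 → r5=0x9d
epilogue: pop r2=0x53, sp=0xdc
epilogue: pop r0=0x2f, sp=0xdd
r5 is caller-saved → body value

REG = 0x9d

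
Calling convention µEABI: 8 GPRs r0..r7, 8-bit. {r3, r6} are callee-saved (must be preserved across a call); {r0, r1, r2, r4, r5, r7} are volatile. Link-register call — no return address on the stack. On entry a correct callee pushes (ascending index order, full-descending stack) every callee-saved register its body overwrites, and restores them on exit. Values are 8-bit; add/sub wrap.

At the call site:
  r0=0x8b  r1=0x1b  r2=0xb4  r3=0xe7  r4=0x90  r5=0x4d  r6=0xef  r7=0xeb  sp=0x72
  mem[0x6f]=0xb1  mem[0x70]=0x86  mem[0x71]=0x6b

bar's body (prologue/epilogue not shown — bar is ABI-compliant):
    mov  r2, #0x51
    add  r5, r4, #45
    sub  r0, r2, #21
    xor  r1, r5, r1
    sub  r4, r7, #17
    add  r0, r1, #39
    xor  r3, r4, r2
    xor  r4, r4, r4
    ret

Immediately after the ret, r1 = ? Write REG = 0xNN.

REG = 0xa6

prologue: push r3 -> mem[0x71]=0xe7, sp=0x71
body[0] mov  r2, #0x51 -> r2=0x51
body[1] add  r5, r4, #45 -> r5=0xbd
body[2] sub  r0, r2, #21 -> r0=0x3c
body[3] xor  r1, r5, r1 -> r1=0xa6
body[4] sub  r4, r7, #17 -> r4=0xda
body[5] add  r0, r1, #39 -> r0=0xcd
body[6] xor  r3, r4, r2 -> r3=0x8b
body[7] xor  r4, r4, r4 -> r4=0x00
epilogue: pop r3=0xe7, sp=0x72
r1 is caller-saved -> body value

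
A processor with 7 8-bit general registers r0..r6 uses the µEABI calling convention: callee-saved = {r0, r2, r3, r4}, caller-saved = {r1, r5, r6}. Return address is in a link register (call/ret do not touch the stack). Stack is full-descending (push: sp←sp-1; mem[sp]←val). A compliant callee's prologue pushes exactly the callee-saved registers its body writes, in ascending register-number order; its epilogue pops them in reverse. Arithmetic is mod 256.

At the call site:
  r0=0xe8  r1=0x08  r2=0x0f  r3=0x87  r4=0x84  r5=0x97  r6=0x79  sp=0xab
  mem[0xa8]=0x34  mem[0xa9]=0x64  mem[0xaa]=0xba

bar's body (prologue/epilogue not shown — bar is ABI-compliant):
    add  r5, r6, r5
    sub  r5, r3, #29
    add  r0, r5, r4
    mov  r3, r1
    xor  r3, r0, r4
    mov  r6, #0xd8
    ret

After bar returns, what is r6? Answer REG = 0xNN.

prologue: push r0 → mem[0xaa]=0xe8, sp=0xaa
prologue: push r3 → mem[0xa9]=0x87, sp=0xa9
body[0] add  r5, r6, r5 → r5=0x10
body[1] sub  r5, r3, #29 → r5=0x6a
body[2] add  r0, r5, r4 → r0=0xee
body[3] mov  r3, r1 → r3=0x08
body[4] xor  r3, r0, r4 → r3=0x6a
body[5] mov  r6, #0xd8 → r6=0xd8
epilogue: pop r3=0x87, sp=0xaa
epilogue: pop r0=0xe8, sp=0xab
r6 is caller-saved → body value

REG = 0xd8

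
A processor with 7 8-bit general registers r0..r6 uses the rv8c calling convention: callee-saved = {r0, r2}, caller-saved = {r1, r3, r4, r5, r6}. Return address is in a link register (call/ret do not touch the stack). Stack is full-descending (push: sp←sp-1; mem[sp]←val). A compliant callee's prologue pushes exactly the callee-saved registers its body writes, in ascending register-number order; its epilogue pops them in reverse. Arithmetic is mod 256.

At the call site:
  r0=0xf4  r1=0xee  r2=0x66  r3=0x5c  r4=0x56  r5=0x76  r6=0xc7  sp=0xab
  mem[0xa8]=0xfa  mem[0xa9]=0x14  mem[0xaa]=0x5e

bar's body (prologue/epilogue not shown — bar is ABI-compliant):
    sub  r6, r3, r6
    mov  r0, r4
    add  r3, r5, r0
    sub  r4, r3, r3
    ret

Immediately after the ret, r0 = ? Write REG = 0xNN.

prologue: push r0 → mem[0xaa]=0xf4, sp=0xaa
body[0] sub  r6, r3, r6 → r6=0x95
body[1] mov  r0, r4 → r0=0x56
body[2] add  r3, r5, r0 → r3=0xcc
body[3] sub  r4, r3, r3 → r4=0x00
epilogue: pop r0=0xf4, sp=0xab
r0 is callee-saved → restored

REG = 0xf4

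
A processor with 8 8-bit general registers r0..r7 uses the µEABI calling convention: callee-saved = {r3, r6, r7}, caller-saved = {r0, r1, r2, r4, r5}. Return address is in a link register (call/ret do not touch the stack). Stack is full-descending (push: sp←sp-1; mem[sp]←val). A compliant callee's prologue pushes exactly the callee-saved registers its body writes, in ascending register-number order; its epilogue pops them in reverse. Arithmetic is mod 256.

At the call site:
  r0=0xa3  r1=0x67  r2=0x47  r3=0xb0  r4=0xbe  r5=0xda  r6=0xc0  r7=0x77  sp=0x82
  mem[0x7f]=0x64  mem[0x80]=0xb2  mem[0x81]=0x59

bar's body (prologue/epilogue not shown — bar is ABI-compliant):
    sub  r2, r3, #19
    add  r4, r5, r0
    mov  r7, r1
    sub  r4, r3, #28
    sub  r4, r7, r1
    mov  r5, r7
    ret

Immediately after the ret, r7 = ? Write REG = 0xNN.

REG = 0x77

prologue: push r7 → mem[0x81]=0x77, sp=0x81
body[0] sub  r2, r3, #19 → r2=0x9d
body[1] add  r4, r5, r0 → r4=0x7d
body[2] mov  r7, r1 → r7=0x67
body[3] sub  r4, r3, #28 → r4=0x94
body[4] sub  r4, r7, r1 → r4=0x00
body[5] mov  r5, r7 → r5=0x67
epilogue: pop r7=0x77, sp=0x82
r7 is callee-saved → restored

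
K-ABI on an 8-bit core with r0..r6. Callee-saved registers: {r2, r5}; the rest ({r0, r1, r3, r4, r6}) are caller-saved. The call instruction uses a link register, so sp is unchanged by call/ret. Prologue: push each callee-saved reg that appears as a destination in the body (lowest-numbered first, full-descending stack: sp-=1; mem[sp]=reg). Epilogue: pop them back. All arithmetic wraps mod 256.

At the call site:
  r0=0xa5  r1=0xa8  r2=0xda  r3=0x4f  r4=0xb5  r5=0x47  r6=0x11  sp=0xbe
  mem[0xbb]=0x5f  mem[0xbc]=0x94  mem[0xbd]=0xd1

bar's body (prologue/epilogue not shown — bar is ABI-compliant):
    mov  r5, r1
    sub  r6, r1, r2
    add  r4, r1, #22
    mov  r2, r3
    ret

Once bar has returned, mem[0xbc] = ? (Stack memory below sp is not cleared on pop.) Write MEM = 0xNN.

prologue: push r2 → mem[0xbd]=0xda, sp=0xbd
prologue: push r5 → mem[0xbc]=0x47, sp=0xbc
body[0] mov  r5, r1 → r5=0xa8
body[1] sub  r6, r1, r2 → r6=0xce
body[2] add  r4, r1, #22 → r4=0xbe
body[3] mov  r2, r3 → r2=0x4f
epilogue: pop r5=0x47, sp=0xbd
epilogue: pop r2=0xda, sp=0xbe
prologue pushed ['r2', 'r5'] at ['0xbd', '0xbc']

MEM = 0x47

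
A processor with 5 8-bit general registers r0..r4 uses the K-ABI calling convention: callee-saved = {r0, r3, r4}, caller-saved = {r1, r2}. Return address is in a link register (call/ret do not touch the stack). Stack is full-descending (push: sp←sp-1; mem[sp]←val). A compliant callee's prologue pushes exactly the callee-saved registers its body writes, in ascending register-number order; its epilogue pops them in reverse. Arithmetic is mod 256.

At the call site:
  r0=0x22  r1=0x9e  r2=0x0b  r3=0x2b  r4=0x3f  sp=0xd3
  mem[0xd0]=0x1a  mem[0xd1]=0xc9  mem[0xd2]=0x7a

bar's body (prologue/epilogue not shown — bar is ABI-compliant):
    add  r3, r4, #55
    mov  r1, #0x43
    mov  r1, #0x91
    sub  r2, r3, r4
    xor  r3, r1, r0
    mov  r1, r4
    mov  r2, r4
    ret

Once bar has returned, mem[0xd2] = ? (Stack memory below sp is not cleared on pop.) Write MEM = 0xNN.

prologue: push r3 → mem[0xd2]=0x2b, sp=0xd2
body[0] add  r3, r4, #55 → r3=0x76
body[1] mov  r1, #0x43 → r1=0x43
body[2] mov  r1, #0x91 → r1=0x91
body[3] sub  r2, r3, r4 → r2=0x37
body[4] xor  r3, r1, r0 → r3=0xb3
body[5] mov  r1, r4 → r1=0x3f
body[6] mov  r2, r4 → r2=0x3f
epilogue: pop r3=0x2b, sp=0xd3
prologue pushed ['r3'] at ['0xd2']

MEM = 0x2b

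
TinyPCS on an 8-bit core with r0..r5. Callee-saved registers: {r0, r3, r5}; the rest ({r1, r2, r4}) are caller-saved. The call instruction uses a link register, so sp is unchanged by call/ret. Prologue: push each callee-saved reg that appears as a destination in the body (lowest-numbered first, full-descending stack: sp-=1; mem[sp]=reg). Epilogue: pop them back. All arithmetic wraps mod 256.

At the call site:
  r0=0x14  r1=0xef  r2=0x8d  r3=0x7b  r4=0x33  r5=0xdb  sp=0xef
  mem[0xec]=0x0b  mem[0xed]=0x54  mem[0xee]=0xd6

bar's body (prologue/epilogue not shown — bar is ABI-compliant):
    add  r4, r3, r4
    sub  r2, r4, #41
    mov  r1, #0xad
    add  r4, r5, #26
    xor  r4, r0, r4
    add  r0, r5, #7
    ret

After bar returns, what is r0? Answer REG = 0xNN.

prologue: push r0 -> mem[0xee]=0x14, sp=0xee
body[0] add  r4, r3, r4 -> r4=0xae
body[1] sub  r2, r4, #41 -> r2=0x85
body[2] mov  r1, #0xad -> r1=0xad
body[3] add  r4, r5, #26 -> r4=0xf5
body[4] xor  r4, r0, r4 -> r4=0xe1
body[5] add  r0, r5, #7 -> r0=0xe2
epilogue: pop r0=0x14, sp=0xef
r0 is callee-saved -> restored

REG = 0x14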